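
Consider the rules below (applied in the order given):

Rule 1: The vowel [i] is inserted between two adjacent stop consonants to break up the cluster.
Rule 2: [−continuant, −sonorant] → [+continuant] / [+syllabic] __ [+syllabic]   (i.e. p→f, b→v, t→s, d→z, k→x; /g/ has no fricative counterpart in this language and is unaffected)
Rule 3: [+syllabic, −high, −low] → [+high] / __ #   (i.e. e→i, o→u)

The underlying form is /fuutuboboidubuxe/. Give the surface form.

fuusuvovoizuvuxi

Rule 1 (stop-cluster i-epenthesis): no segment meets the environment; /fuutuboboidubuxe/ is unchanged.
Rule 2 (intervocalic spirantization): /t/ is a stop between vowels /u/ and /u/, so it spirantizes to the fricative [s]. /b/ is a stop between vowels /u/ and /o/, so it spirantizes to the fricative [v]. /b/ is a stop between vowels /o/ and /o/, so it spirantizes to the fricative [v]. /d/ is a stop between vowels /i/ and /u/, so it spirantizes to the fricative [z]. /b/ is a stop between vowels /u/ and /u/, so it spirantizes to the fricative [v]. /fuutuboboidubuxe/ → fuusuvovoizuvuxe.
Rule 3 (final vowel raising): /e/ is a mid vowel in word-final position, so it raises to [i]. /fuusuvovoizuvuxe/ → fuusuvovoizuvuxi.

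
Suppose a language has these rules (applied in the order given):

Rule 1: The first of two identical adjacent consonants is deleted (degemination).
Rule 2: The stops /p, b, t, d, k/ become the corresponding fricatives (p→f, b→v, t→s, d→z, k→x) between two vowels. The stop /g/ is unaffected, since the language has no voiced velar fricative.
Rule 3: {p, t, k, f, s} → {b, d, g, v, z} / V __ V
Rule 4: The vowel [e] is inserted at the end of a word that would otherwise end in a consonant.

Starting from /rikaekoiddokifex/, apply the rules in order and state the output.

rixaexoizoxivexe

Rule 1 (degemination): /dd/ is a geminate; the first /d/ deletes. /rikaekoiddokifex/ → rikaekoidokifex.
Rule 2 (intervocalic spirantization): /k/ is a stop between vowels /i/ and /a/, so it spirantizes to the fricative [x]. /k/ is a stop between vowels /e/ and /o/, so it spirantizes to the fricative [x]. /d/ is a stop between vowels /i/ and /o/, so it spirantizes to the fricative [z]. /k/ is a stop between vowels /o/ and /i/, so it spirantizes to the fricative [x]. /rikaekoidokifex/ → rixaexoizoxifex.
Rule 3 (intervocalic voicing): /f/ is a voiceless obstruent between vowels /i/ and /e/, so it voices to [v]. /rixaexoizoxifex/ → rixaexoizoxivex.
Rule 4 (final e-epenthesis): the form ends in the consonant /x/, so [e] is inserted word-finally. /rixaexoizoxivex/ → rixaexoizoxivexe.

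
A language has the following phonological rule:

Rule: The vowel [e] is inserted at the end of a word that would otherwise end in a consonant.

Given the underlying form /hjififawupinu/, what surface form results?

hjififawupinu

No segment of /hjififawupinu/ meets the structural description of the rule, so the form surfaces unchanged.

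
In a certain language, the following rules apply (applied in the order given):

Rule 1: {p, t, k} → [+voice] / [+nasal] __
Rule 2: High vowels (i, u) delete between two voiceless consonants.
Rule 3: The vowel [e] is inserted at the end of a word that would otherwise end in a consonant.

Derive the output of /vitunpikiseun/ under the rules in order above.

Rule 1 (post-nasal voicing): /p/ is a voiceless stop immediately after the nasal /n/, so it voices to [b]. /vitunpikiseun/ → vitunbikiseun.
Rule 2 (high vowel syncope): /i/ is a high vowel flanked by voiceless consonants /k/ and /s/, so it deletes. /vitunbikiseun/ → vitunbikseun.
Rule 3 (final e-epenthesis): the form ends in the consonant /n/, so [e] is inserted word-finally. /vitunbikseun/ → vitunbikseune.

vitunbikseune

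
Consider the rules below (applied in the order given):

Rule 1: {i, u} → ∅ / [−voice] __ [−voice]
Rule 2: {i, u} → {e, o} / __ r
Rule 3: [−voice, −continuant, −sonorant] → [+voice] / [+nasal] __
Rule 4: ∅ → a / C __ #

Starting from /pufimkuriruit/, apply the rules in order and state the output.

Rule 1 (high vowel syncope): /u/ is a high vowel flanked by voiceless consonants /p/ and /f/, so it deletes. /pufimkuriruit/ → pfimkuriruit.
Rule 2 (pre-rhotic lowering): /u/ is a high vowel immediately before /r/, so it lowers to [o]. /i/ is a high vowel immediately before /r/, so it lowers to [e]. /pfimkuriruit/ → pfimkoreruit.
Rule 3 (post-nasal voicing): /k/ is a voiceless stop immediately after the nasal /m/, so it voices to [g]. /pfimkoreruit/ → pfimgoreruit.
Rule 4 (final a-epenthesis): the form ends in the consonant /t/, so [a] is inserted word-finally. /pfimgoreruit/ → pfimgoreruita.

pfimgoreruita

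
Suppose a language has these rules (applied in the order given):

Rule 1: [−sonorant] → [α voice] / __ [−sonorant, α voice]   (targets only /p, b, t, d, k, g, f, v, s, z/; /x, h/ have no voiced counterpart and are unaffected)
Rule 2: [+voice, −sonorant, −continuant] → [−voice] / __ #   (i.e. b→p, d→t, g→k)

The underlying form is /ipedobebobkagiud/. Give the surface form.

Rule 1 (regressive voicing assimilation): /b/ precedes the voiceless obstruent /k/, so it devoices to [p] by assimilation. /ipedobebobkagiud/ → ipedobebopkagiud.
Rule 2 (final devoicing): /d/ is a voiced stop in word-final position, so it devoices to [t]. /ipedobebopkagiud/ → ipedobebopkagiut.

ipedobebopkagiut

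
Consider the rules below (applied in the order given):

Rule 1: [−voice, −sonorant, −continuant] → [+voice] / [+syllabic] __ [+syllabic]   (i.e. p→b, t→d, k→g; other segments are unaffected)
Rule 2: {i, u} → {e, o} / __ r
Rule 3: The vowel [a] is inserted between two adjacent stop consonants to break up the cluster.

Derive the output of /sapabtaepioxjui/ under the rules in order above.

Rule 1 (intervocalic voicing): /p/ is a voiceless stop between vowels /a/ and /a/, so it voices to [b]. /p/ is a voiceless stop between vowels /e/ and /i/, so it voices to [b]. /sapabtaepioxjui/ → sababtaebioxjui.
Rule 2 (pre-rhotic lowering): no segment meets the environment; /sababtaebioxjui/ is unchanged.
Rule 3 (stop-cluster a-epenthesis): /b/ and /t/ form a stop–stop cluster, so [a] is inserted between them. /sababtaebioxjui/ → sababataebioxjui.

sababataebioxjui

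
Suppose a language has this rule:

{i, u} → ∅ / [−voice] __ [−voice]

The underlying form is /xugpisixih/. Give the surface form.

xugpsxh

/i/ is a high vowel flanked by voiceless consonants /p/ and /s/, so it deletes.
/i/ is a high vowel flanked by voiceless consonants /s/ and /x/, so it deletes.
/i/ is a high vowel flanked by voiceless consonants /x/ and /h/, so it deletes.
The other instance of /u/ does not occur in the required environment and remains unchanged.
Surface form: [xugpsxh].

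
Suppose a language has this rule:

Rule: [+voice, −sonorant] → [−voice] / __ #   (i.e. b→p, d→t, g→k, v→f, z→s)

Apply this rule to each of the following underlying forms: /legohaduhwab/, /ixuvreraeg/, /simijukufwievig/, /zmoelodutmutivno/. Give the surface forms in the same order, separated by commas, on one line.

/legohaduhwab/: /b/ is a voiced obstruent in word-final position, so it devoices to [p]. → [legohaduhwap].
/ixuvreraeg/: /g/ is a voiced obstruent in word-final position, so it devoices to [k]. → [ixuvreraek].
/simijukufwievig/: /g/ is a voiced obstruent in word-final position, so it devoices to [k]. → [simijukufwievik].
/zmoelodutmutivno/: the rule's environment is not met; surfaces unchanged as [zmoelodutmutivno].

legohaduhwap, ixuvreraek, simijukufwievik, zmoelodutmutivno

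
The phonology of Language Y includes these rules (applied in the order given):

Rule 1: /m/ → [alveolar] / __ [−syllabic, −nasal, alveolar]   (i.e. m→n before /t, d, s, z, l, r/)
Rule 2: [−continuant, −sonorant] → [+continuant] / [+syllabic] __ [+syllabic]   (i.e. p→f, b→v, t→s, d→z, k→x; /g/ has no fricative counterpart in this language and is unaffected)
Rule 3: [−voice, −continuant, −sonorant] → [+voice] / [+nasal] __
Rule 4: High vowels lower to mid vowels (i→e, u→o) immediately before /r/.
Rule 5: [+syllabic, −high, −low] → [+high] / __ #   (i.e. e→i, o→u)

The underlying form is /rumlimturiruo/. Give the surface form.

Rule 1 (nasal place assimilation): /m/ precedes the alveolar consonant /l/, so it assimilates in place to [n]. /m/ precedes the alveolar consonant /t/, so it assimilates in place to [n]. /rumlimturiruo/ → runlinturiruo.
Rule 2 (intervocalic spirantization): no segment meets the environment; /runlinturiruo/ is unchanged.
Rule 3 (post-nasal voicing): /t/ is a voiceless stop immediately after the nasal /n/, so it voices to [d]. /runlinturiruo/ → runlinduriruo.
Rule 4 (pre-rhotic lowering): /u/ is a high vowel immediately before /r/, so it lowers to [o]. /i/ is a high vowel immediately before /r/, so it lowers to [e]. /runlinduriruo/ → runlindoreruo.
Rule 5 (final vowel raising): /o/ is a mid vowel in word-final position, so it raises to [u]. /runlindoreruo/ → runlindoreruu.

runlindoreruu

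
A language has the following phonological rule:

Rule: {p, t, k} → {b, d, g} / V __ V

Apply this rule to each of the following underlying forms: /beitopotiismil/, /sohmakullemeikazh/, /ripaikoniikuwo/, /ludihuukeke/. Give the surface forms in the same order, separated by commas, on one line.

/beitopotiismil/: /t/ is a voiceless stop between vowels /i/ and /o/, so it voices to [d]. /p/ is a voiceless stop between vowels /o/ and /o/, so it voices to [b]. /t/ is a voiceless stop between vowels /o/ and /i/, so it voices to [d]. → [beidobodiismil].
/sohmakullemeikazh/: /k/ is a voiceless stop between vowels /a/ and /u/, so it voices to [g]. /k/ is a voiceless stop between vowels /i/ and /a/, so it voices to [g]. → [sohmagullemeigazh].
/ripaikoniikuwo/: /p/ is a voiceless stop between vowels /i/ and /a/, so it voices to [b]. /k/ is a voiceless stop between vowels /i/ and /o/, so it voices to [g]. /k/ is a voiceless stop between vowels /i/ and /u/, so it voices to [g]. → [ribaigoniiguwo].
/ludihuukeke/: /k/ is a voiceless stop between vowels /u/ and /e/, so it voices to [g]. /k/ is a voiceless stop between vowels /e/ and /e/, so it voices to [g]. → [ludihuugege].

beidobodiismil, sohmagullemeigazh, ribaigoniiguwo, ludihuugege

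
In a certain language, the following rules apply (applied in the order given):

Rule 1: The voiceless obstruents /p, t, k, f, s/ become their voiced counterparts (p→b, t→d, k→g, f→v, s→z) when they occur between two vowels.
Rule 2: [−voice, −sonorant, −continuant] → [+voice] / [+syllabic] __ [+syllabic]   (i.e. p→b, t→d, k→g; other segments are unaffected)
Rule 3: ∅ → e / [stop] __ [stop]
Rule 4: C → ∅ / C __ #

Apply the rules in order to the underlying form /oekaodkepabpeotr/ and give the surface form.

Rule 1 (intervocalic voicing): /k/ is a voiceless obstruent between vowels /e/ and /a/, so it voices to [g]. /p/ is a voiceless obstruent between vowels /e/ and /a/, so it voices to [b]. /oekaodkepabpeotr/ → oegaodkebabpeotr.
Rule 2 (intervocalic voicing): no segment meets the environment; /oegaodkebabpeotr/ is unchanged.
Rule 3 (stop-cluster e-epenthesis): /d/ and /k/ form a stop–stop cluster, so [e] is inserted between them. /b/ and /p/ form a stop–stop cluster, so [e] is inserted between them. /oegaodkebabpeotr/ → oegaodekebabepeotr.
Rule 4 (final cluster simplification): /r/ is the second consonant of a word-final cluster /tr/, so it deletes. /oegaodekebabepeotr/ → oegaodekebabepeot.

oegaodekebabepeot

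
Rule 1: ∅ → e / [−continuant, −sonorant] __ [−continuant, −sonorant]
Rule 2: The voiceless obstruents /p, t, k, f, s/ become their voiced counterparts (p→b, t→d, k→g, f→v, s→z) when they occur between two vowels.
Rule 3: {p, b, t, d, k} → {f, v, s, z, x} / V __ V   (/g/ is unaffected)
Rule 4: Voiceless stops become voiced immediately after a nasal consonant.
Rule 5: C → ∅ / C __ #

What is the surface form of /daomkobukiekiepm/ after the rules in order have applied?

Rule 1 (stop-cluster e-epenthesis): no segment meets the environment; /daomkobukiekiepm/ is unchanged.
Rule 2 (intervocalic voicing): /k/ is a voiceless obstruent between vowels /u/ and /i/, so it voices to [g]. /k/ is a voiceless obstruent between vowels /e/ and /i/, so it voices to [g]. /daomkobukiekiepm/ → daomkobugiegiepm.
Rule 3 (intervocalic spirantization): /b/ is a stop between vowels /o/ and /u/, so it spirantizes to the fricative [v]. /daomkobugiegiepm/ → daomkovugiegiepm.
Rule 4 (post-nasal voicing): /k/ is a voiceless stop immediately after the nasal /m/, so it voices to [g]. /daomkovugiegiepm/ → daomgovugiegiepm.
Rule 5 (final cluster simplification): /m/ is the second consonant of a word-final cluster /pm/, so it deletes. /daomgovugiegiepm/ → daomgovugiegiep.

daomgovugiegiep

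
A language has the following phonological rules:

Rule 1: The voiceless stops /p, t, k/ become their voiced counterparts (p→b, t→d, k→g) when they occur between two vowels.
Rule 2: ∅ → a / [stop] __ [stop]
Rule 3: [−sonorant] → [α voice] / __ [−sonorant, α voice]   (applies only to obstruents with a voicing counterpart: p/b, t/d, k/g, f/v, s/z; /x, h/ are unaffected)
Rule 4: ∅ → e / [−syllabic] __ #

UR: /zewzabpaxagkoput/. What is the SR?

Rule 1 (intervocalic voicing): /p/ is a voiceless stop between vowels /o/ and /u/, so it voices to [b]. /zewzabpaxagkoput/ → zewzabpaxagkobut.
Rule 2 (stop-cluster a-epenthesis): /b/ and /p/ form a stop–stop cluster, so [a] is inserted between them. /g/ and /k/ form a stop–stop cluster, so [a] is inserted between them. /zewzabpaxagkobut/ → zewzabapaxagakobut.
Rule 3 (regressive voicing assimilation): no segment meets the environment; /zewzabapaxagakobut/ is unchanged.
Rule 4 (final e-epenthesis): the form ends in the consonant /t/, so [e] is inserted word-finally. /zewzabapaxagakobut/ → zewzabapaxagakobute.

zewzabapaxagakobute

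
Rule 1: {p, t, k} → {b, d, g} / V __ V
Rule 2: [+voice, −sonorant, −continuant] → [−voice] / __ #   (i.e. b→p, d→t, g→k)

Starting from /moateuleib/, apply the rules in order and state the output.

Rule 1 (intervocalic voicing): /t/ is a voiceless stop between vowels /a/ and /e/, so it voices to [d]. /moateuleib/ → moadeuleib.
Rule 2 (final devoicing): /b/ is a voiced stop in word-final position, so it devoices to [p]. /moadeuleib/ → moadeuleip.

moadeuleip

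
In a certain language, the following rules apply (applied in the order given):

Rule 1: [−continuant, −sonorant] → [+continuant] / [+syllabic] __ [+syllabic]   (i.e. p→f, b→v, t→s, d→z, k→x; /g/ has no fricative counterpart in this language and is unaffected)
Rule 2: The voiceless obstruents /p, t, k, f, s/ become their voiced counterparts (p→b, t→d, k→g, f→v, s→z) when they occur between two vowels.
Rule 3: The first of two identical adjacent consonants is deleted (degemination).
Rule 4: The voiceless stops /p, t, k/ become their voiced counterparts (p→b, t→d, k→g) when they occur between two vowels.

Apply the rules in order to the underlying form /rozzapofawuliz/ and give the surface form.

Rule 1 (intervocalic spirantization): /p/ is a stop between vowels /a/ and /o/, so it spirantizes to the fricative [f]. /rozzapofawuliz/ → rozzafofawuliz.
Rule 2 (intervocalic voicing): /f/ is a voiceless obstruent between vowels /a/ and /o/, so it voices to [v]. /f/ is a voiceless obstruent between vowels /o/ and /a/, so it voices to [v]. /rozzafofawuliz/ → rozzavovawuliz.
Rule 3 (degemination): /zz/ is a geminate; the first /z/ deletes. /rozzavovawuliz/ → rozavovawuliz.
Rule 4 (intervocalic voicing): no segment meets the environment; /rozavovawuliz/ is unchanged.

rozavovawuliz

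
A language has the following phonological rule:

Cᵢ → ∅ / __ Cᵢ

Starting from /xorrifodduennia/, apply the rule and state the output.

/rr/ is a geminate; the first /r/ deletes.
/dd/ is a geminate; the first /d/ deletes.
/nn/ is a geminate; the first /n/ deletes.
Surface form: [xorifoduenia].

xorifoduenia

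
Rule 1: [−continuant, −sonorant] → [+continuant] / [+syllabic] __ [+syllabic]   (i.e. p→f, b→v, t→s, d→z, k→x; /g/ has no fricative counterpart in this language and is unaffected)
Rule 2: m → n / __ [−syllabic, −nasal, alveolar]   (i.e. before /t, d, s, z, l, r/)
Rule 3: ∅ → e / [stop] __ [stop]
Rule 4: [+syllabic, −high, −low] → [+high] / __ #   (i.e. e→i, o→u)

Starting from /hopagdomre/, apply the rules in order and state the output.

hofagedonri

Rule 1 (intervocalic spirantization): /p/ is a stop between vowels /o/ and /a/, so it spirantizes to the fricative [f]. /hopagdomre/ → hofagdomre.
Rule 2 (nasal place assimilation): /m/ precedes the alveolar consonant /r/, so it assimilates in place to [n]. /hofagdomre/ → hofagdonre.
Rule 3 (stop-cluster e-epenthesis): /g/ and /d/ form a stop–stop cluster, so [e] is inserted between them. /hofagdonre/ → hofagedonre.
Rule 4 (final vowel raising): /e/ is a mid vowel in word-final position, so it raises to [i]. /hofagedonre/ → hofagedonri.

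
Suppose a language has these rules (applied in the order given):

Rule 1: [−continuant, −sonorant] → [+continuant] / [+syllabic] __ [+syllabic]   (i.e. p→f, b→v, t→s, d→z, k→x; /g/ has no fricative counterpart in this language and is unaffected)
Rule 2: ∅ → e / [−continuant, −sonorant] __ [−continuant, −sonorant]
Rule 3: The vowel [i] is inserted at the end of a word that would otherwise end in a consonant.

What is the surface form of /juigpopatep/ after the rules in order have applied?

juigepofasepi

Rule 1 (intervocalic spirantization): /p/ is a stop between vowels /o/ and /a/, so it spirantizes to the fricative [f]. /t/ is a stop between vowels /a/ and /e/, so it spirantizes to the fricative [s]. /juigpopatep/ → juigpofasep.
Rule 2 (stop-cluster e-epenthesis): /g/ and /p/ form a stop–stop cluster, so [e] is inserted between them. /juigpofasep/ → juigepofasep.
Rule 3 (final i-epenthesis): the form ends in the consonant /p/, so [i] is inserted word-finally. /juigepofasep/ → juigepofasepi.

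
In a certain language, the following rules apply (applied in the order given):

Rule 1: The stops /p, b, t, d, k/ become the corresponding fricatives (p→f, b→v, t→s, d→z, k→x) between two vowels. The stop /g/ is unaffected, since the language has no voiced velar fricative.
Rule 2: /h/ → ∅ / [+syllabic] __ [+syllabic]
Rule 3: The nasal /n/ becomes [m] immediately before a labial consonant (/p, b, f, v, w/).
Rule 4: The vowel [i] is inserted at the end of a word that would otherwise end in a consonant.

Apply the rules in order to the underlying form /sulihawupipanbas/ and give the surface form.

Rule 1 (intervocalic spirantization): /p/ is a stop between vowels /u/ and /i/, so it spirantizes to the fricative [f]. /p/ is a stop between vowels /i/ and /a/, so it spirantizes to the fricative [f]. /sulihawupipanbas/ → sulihawufifanbas.
Rule 2 (intervocalic h-deletion): /h/ occurs between vowels /i/ and /a/, so it deletes. /sulihawufifanbas/ → suliawufifanbas.
Rule 3 (nasal place assimilation): /n/ precedes the labial consonant /b/, so it assimilates in place to [m]. /suliawufifanbas/ → suliawufifambas.
Rule 4 (final i-epenthesis): the form ends in the consonant /s/, so [i] is inserted word-finally. /suliawufifambas/ → suliawufifambasi.

suliawufifambasi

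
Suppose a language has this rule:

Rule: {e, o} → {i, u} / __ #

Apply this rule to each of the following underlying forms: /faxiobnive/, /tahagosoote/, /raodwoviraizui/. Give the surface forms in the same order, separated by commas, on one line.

/faxiobnive/: /e/ is a mid vowel in word-final position, so it raises to [i]. → [faxiobnivi].
/tahagosoote/: /e/ is a mid vowel in word-final position, so it raises to [i]. → [tahagosooti].
/raodwoviraizui/: the rule's environment is not met; surfaces unchanged as [raodwoviraizui].

faxiobnivi, tahagosooti, raodwoviraizui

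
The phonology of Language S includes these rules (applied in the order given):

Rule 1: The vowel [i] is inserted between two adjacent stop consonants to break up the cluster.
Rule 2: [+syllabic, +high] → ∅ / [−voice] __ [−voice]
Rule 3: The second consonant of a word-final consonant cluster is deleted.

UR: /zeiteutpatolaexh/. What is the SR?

zeiteutpatolaex

Rule 1 (stop-cluster i-epenthesis): /t/ and /p/ form a stop–stop cluster, so [i] is inserted between them. /zeiteutpatolaexh/ → zeiteutipatolaexh.
Rule 2 (high vowel syncope): /i/ is a high vowel flanked by voiceless consonants /t/ and /p/, so it deletes. /zeiteutipatolaexh/ → zeiteutpatolaexh.
Rule 3 (final cluster simplification): /h/ is the second consonant of a word-final cluster /xh/, so it deletes. /zeiteutpatolaexh/ → zeiteutpatolaex.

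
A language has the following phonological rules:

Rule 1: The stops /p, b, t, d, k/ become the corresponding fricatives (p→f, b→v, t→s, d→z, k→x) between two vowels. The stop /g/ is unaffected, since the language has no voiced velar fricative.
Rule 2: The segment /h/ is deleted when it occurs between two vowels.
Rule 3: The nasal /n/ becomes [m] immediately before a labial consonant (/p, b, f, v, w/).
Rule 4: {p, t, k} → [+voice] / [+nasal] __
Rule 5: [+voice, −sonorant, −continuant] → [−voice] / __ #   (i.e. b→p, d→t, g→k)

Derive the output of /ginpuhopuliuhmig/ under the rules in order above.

gimbuofuliuhmik

Rule 1 (intervocalic spirantization): /p/ is a stop between vowels /o/ and /u/, so it spirantizes to the fricative [f]. /ginpuhopuliuhmig/ → ginpuhofuliuhmig.
Rule 2 (intervocalic h-deletion): /h/ occurs between vowels /u/ and /o/, so it deletes. /ginpuhofuliuhmig/ → ginpuofuliuhmig.
Rule 3 (nasal place assimilation): /n/ precedes the labial consonant /p/, so it assimilates in place to [m]. /ginpuofuliuhmig/ → gimpuofuliuhmig.
Rule 4 (post-nasal voicing): /p/ is a voiceless stop immediately after the nasal /m/, so it voices to [b]. /gimpuofuliuhmig/ → gimbuofuliuhmig.
Rule 5 (final devoicing): /g/ is a voiced stop in word-final position, so it devoices to [k]. /gimbuofuliuhmig/ → gimbuofuliuhmik.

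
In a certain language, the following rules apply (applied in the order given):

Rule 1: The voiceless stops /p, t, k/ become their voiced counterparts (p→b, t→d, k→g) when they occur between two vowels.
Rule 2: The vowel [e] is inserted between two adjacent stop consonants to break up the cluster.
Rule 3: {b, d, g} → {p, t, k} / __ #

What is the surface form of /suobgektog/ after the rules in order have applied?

suobegeketok

Rule 1 (intervocalic voicing): no segment meets the environment; /suobgektog/ is unchanged.
Rule 2 (stop-cluster e-epenthesis): /b/ and /g/ form a stop–stop cluster, so [e] is inserted between them. /k/ and /t/ form a stop–stop cluster, so [e] is inserted between them. /suobgektog/ → suobegeketog.
Rule 3 (final devoicing): /g/ is a voiced stop in word-final position, so it devoices to [k]. /suobegeketog/ → suobegeketok.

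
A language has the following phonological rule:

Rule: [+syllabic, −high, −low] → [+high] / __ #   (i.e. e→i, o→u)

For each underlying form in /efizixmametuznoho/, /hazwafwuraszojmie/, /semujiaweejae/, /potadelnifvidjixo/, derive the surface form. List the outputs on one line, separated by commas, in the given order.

efizixmametuznohu, hazwafwuraszojmii, semujiaweejai, potadelnifvidjixu

/efizixmametuznoho/: /o/ is a mid vowel in word-final position, so it raises to [u]. → [efizixmametuznohu].
/hazwafwuraszojmie/: /e/ is a mid vowel in word-final position, so it raises to [i]. → [hazwafwuraszojmii].
/semujiaweejae/: /e/ is a mid vowel in word-final position, so it raises to [i]. → [semujiaweejai].
/potadelnifvidjixo/: /o/ is a mid vowel in word-final position, so it raises to [u]. → [potadelnifvidjixu].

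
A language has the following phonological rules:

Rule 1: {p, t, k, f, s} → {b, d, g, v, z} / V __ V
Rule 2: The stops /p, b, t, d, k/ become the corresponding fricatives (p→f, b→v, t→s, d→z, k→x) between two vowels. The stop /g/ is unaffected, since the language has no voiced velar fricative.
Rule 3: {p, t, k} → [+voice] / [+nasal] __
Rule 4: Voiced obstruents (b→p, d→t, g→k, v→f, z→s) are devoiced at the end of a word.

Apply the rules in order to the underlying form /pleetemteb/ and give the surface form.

Rule 1 (intervocalic voicing): /t/ is a voiceless obstruent between vowels /e/ and /e/, so it voices to [d]. /pleetemteb/ → pleedemteb.
Rule 2 (intervocalic spirantization): /d/ is a stop between vowels /e/ and /e/, so it spirantizes to the fricative [z]. /pleedemteb/ → pleezemteb.
Rule 3 (post-nasal voicing): /t/ is a voiceless stop immediately after the nasal /m/, so it voices to [d]. /pleezemteb/ → pleezemdeb.
Rule 4 (final devoicing): /b/ is a voiced obstruent in word-final position, so it devoices to [p]. /pleezemdeb/ → pleezemdep.

pleezemdep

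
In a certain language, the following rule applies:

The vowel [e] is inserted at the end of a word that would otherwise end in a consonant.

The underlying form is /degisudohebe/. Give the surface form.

degisudohebe

No segment of /degisudohebe/ meets the structural description of the rule, so the form surfaces unchanged.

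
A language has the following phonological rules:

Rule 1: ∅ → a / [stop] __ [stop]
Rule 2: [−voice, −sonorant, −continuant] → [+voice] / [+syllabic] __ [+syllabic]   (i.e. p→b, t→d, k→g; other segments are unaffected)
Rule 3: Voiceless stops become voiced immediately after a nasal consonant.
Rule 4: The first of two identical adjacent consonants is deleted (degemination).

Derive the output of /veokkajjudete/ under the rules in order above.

Rule 1 (stop-cluster a-epenthesis): /k/ and /k/ form a stop–stop cluster, so [a] is inserted between them. /veokkajjudete/ → veokakajjudete.
Rule 2 (intervocalic voicing): /k/ is a voiceless stop between vowels /o/ and /a/, so it voices to [g]. /k/ is a voiceless stop between vowels /a/ and /a/, so it voices to [g]. /t/ is a voiceless stop between vowels /e/ and /e/, so it voices to [d]. /veokakajjudete/ → veogagajjudede.
Rule 3 (post-nasal voicing): no segment meets the environment; /veogagajjudede/ is unchanged.
Rule 4 (degemination): /jj/ is a geminate; the first /j/ deletes. /veogagajjudede/ → veogagajudede.

veogagajudede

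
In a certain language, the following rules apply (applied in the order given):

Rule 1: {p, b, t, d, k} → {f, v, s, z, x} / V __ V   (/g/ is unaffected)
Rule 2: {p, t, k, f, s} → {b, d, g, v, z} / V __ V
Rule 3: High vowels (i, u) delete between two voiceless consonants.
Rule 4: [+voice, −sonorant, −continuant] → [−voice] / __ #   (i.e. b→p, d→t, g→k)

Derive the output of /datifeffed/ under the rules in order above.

daziveffet

Rule 1 (intervocalic spirantization): /t/ is a stop between vowels /a/ and /i/, so it spirantizes to the fricative [s]. /datifeffed/ → dasifeffed.
Rule 2 (intervocalic voicing): /s/ is a voiceless obstruent between vowels /a/ and /i/, so it voices to [z]. /f/ is a voiceless obstruent between vowels /i/ and /e/, so it voices to [v]. /dasifeffed/ → daziveffed.
Rule 3 (high vowel syncope): no segment meets the environment; /daziveffed/ is unchanged.
Rule 4 (final devoicing): /d/ is a voiced stop in word-final position, so it devoices to [t]. /daziveffed/ → daziveffet.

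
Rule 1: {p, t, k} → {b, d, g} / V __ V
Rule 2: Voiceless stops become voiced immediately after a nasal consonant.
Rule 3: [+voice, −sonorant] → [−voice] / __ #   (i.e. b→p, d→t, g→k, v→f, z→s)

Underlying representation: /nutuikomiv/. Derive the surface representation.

nuduigomif

Rule 1 (intervocalic voicing): /t/ is a voiceless stop between vowels /u/ and /u/, so it voices to [d]. /k/ is a voiceless stop between vowels /i/ and /o/, so it voices to [g]. /nutuikomiv/ → nuduigomiv.
Rule 2 (post-nasal voicing): no segment meets the environment; /nuduigomiv/ is unchanged.
Rule 3 (final devoicing): /v/ is a voiced obstruent in word-final position, so it devoices to [f]. /nuduigomiv/ → nuduigomif.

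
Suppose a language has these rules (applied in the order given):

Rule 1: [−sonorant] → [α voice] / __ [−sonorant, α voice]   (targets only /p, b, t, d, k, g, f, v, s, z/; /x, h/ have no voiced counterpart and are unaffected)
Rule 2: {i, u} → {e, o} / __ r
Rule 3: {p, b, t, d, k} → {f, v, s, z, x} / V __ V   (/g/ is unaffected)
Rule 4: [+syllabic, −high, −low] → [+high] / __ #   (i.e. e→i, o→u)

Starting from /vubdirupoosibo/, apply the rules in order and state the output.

vubderufoosivu

Rule 1 (regressive voicing assimilation): no segment meets the environment; /vubdirupoosibo/ is unchanged.
Rule 2 (pre-rhotic lowering): /i/ is a high vowel immediately before /r/, so it lowers to [e]. /vubdirupoosibo/ → vubderupoosibo.
Rule 3 (intervocalic spirantization): /p/ is a stop between vowels /u/ and /o/, so it spirantizes to the fricative [f]. /b/ is a stop between vowels /i/ and /o/, so it spirantizes to the fricative [v]. /vubderupoosibo/ → vubderufoosivo.
Rule 4 (final vowel raising): /o/ is a mid vowel in word-final position, so it raises to [u]. /vubderufoosivo/ → vubderufoosivu.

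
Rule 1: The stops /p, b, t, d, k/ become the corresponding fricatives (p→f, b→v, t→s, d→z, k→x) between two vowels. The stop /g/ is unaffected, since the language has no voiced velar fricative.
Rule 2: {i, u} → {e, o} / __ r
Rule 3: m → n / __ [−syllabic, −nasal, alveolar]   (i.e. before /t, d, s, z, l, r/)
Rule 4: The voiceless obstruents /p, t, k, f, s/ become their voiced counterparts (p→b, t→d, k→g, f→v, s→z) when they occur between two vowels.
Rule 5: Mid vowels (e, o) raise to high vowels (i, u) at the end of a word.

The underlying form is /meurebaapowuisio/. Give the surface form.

Rule 1 (intervocalic spirantization): /b/ is a stop between vowels /e/ and /a/, so it spirantizes to the fricative [v]. /p/ is a stop between vowels /a/ and /o/, so it spirantizes to the fricative [f]. /meurebaapowuisio/ → meurevaafowuisio.
Rule 2 (pre-rhotic lowering): /u/ is a high vowel immediately before /r/, so it lowers to [o]. /meurevaafowuisio/ → meorevaafowuisio.
Rule 3 (nasal place assimilation): no segment meets the environment; /meorevaafowuisio/ is unchanged.
Rule 4 (intervocalic voicing): /f/ is a voiceless obstruent between vowels /a/ and /o/, so it voices to [v]. /s/ is a voiceless obstruent between vowels /i/ and /i/, so it voices to [z]. /meorevaafowuisio/ → meorevaavowuizio.
Rule 5 (final vowel raising): /o/ is a mid vowel in word-final position, so it raises to [u]. /meorevaavowuizio/ → meorevaavowuiziu.

meorevaavowuiziu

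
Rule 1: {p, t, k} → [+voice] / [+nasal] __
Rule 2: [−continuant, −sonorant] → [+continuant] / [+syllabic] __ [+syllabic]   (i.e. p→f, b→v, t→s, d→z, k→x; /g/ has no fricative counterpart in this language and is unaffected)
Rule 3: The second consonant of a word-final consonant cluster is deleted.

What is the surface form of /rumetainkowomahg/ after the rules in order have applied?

Rule 1 (post-nasal voicing): /k/ is a voiceless stop immediately after the nasal /n/, so it voices to [g]. /rumetainkowomahg/ → rumetaingowomahg.
Rule 2 (intervocalic spirantization): /t/ is a stop between vowels /e/ and /a/, so it spirantizes to the fricative [s]. /rumetaingowomahg/ → rumesaingowomahg.
Rule 3 (final cluster simplification): /g/ is the second consonant of a word-final cluster /hg/, so it deletes. /rumesaingowomahg/ → rumesaingowomah.

rumesaingowomah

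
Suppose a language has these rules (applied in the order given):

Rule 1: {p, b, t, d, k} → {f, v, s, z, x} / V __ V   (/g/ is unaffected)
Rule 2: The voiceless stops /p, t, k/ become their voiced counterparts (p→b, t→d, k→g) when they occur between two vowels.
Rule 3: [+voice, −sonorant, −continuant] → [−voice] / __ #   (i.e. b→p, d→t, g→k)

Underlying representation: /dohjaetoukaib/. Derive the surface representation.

Rule 1 (intervocalic spirantization): /t/ is a stop between vowels /e/ and /o/, so it spirantizes to the fricative [s]. /k/ is a stop between vowels /u/ and /a/, so it spirantizes to the fricative [x]. /dohjaetoukaib/ → dohjaesouxaib.
Rule 2 (intervocalic voicing): no segment meets the environment; /dohjaesouxaib/ is unchanged.
Rule 3 (final devoicing): /b/ is a voiced stop in word-final position, so it devoices to [p]. /dohjaesouxaib/ → dohjaesouxaip.

dohjaesouxaip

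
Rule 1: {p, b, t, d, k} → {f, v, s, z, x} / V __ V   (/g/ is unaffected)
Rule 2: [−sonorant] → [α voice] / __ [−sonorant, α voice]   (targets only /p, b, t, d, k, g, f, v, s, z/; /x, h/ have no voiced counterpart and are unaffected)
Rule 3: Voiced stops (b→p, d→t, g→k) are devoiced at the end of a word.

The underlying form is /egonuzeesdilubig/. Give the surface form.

egonuzeezdiluvik

Rule 1 (intervocalic spirantization): /b/ is a stop between vowels /u/ and /i/, so it spirantizes to the fricative [v]. /egonuzeesdilubig/ → egonuzeesdiluvig.
Rule 2 (regressive voicing assimilation): /s/ precedes the voiced obstruent /d/, so it voices to [z] by assimilation. /egonuzeesdiluvig/ → egonuzeezdiluvig.
Rule 3 (final devoicing): /g/ is a voiced stop in word-final position, so it devoices to [k]. /egonuzeezdiluvig/ → egonuzeezdiluvik.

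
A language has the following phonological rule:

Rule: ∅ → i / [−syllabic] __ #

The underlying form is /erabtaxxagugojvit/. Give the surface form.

the form ends in the consonant /t/, so [i] is inserted word-finally.
Surface form: [erabtaxxagugojviti].

erabtaxxagugojviti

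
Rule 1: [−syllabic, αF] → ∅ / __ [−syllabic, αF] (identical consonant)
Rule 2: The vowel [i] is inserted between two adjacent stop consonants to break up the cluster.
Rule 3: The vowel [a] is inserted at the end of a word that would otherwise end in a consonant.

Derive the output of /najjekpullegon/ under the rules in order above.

Rule 1 (degemination): /jj/ is a geminate; the first /j/ deletes. /ll/ is a geminate; the first /l/ deletes. /najjekpullegon/ → najekpulegon.
Rule 2 (stop-cluster i-epenthesis): /k/ and /p/ form a stop–stop cluster, so [i] is inserted between them. /najekpulegon/ → najekipulegon.
Rule 3 (final a-epenthesis): the form ends in the consonant /n/, so [a] is inserted word-finally. /najekipulegon/ → najekipulegona.

najekipulegona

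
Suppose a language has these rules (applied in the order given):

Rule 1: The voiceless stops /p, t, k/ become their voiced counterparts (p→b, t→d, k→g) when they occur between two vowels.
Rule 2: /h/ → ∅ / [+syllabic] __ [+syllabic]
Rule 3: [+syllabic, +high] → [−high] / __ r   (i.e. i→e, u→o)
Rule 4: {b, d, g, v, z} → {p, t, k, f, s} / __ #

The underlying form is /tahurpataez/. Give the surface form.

Rule 1 (intervocalic voicing): /t/ is a voiceless stop between vowels /a/ and /a/, so it voices to [d]. /tahurpataez/ → tahurpadaez.
Rule 2 (intervocalic h-deletion): /h/ occurs between vowels /a/ and /u/, so it deletes. /tahurpadaez/ → taurpadaez.
Rule 3 (pre-rhotic lowering): /u/ is a high vowel immediately before /r/, so it lowers to [o]. /taurpadaez/ → taorpadaez.
Rule 4 (final devoicing): /z/ is a voiced obstruent in word-final position, so it devoices to [s]. /taorpadaez/ → taorpadaes.

taorpadaes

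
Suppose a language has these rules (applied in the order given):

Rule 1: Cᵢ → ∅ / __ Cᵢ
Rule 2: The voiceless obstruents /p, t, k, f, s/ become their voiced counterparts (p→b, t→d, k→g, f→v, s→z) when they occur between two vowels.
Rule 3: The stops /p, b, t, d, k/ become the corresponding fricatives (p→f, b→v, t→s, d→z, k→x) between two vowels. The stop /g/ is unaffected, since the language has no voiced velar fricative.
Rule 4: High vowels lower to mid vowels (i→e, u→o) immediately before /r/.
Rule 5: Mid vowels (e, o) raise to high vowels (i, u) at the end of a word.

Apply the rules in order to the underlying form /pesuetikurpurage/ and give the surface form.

pezuezigorporagi

Rule 1 (degemination): no segment meets the environment; /pesuetikurpurage/ is unchanged.
Rule 2 (intervocalic voicing): /s/ is a voiceless obstruent between vowels /e/ and /u/, so it voices to [z]. /t/ is a voiceless obstruent between vowels /e/ and /i/, so it voices to [d]. /k/ is a voiceless obstruent between vowels /i/ and /u/, so it voices to [g]. /pesuetikurpurage/ → pezuedigurpurage.
Rule 3 (intervocalic spirantization): /d/ is a stop between vowels /e/ and /i/, so it spirantizes to the fricative [z]. /pezuedigurpurage/ → pezuezigurpurage.
Rule 4 (pre-rhotic lowering): /u/ is a high vowel immediately before /r/, so it lowers to [o]. /u/ is a high vowel immediately before /r/, so it lowers to [o]. /pezuezigurpurage/ → pezuezigorporage.
Rule 5 (final vowel raising): /e/ is a mid vowel in word-final position, so it raises to [i]. /pezuezigorporage/ → pezuezigorporagi.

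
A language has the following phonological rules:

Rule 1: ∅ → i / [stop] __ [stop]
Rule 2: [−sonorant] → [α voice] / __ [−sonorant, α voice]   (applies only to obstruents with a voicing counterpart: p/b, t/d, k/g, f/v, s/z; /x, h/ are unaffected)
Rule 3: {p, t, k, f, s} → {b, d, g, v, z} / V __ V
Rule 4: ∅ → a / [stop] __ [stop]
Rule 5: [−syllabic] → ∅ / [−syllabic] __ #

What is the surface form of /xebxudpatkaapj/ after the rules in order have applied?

xepxudibadigaap

Rule 1 (stop-cluster i-epenthesis): /d/ and /p/ form a stop–stop cluster, so [i] is inserted between them. /t/ and /k/ form a stop–stop cluster, so [i] is inserted between them. /xebxudpatkaapj/ → xebxudipatikaapj.
Rule 2 (regressive voicing assimilation): /b/ precedes the voiceless obstruent /x/, so it devoices to [p] by assimilation. /xebxudipatikaapj/ → xepxudipatikaapj.
Rule 3 (intervocalic voicing): /p/ is a voiceless obstruent between vowels /i/ and /a/, so it voices to [b]. /t/ is a voiceless obstruent between vowels /a/ and /i/, so it voices to [d]. /k/ is a voiceless obstruent between vowels /i/ and /a/, so it voices to [g]. /xepxudipatikaapj/ → xepxudibadigaapj.
Rule 4 (stop-cluster a-epenthesis): no segment meets the environment; /xepxudibadigaapj/ is unchanged.
Rule 5 (final cluster simplification): /j/ is the second consonant of a word-final cluster /pj/, so it deletes. /xepxudibadigaapj/ → xepxudibadigaap.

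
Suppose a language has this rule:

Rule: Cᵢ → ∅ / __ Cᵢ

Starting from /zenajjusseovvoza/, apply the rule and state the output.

/jj/ is a geminate; the first /j/ deletes.
/ss/ is a geminate; the first /s/ deletes.
/vv/ is a geminate; the first /v/ deletes.
Surface form: [zenajuseovoza].

zenajuseovoza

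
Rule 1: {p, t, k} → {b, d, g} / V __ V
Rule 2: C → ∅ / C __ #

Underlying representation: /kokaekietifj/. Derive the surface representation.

Rule 1 (intervocalic voicing): /k/ is a voiceless stop between vowels /o/ and /a/, so it voices to [g]. /k/ is a voiceless stop between vowels /e/ and /i/, so it voices to [g]. /t/ is a voiceless stop between vowels /e/ and /i/, so it voices to [d]. /kokaekietifj/ → kogaegiedifj.
Rule 2 (final cluster simplification): /j/ is the second consonant of a word-final cluster /fj/, so it deletes. /kogaegiedifj/ → kogaegiedif.

kogaegiedif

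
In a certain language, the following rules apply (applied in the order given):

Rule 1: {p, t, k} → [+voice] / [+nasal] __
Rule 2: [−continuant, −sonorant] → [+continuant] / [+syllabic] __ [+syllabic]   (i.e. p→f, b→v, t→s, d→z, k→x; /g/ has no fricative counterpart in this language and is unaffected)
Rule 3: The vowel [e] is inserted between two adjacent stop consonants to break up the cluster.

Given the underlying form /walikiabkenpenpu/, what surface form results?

Rule 1 (post-nasal voicing): /p/ is a voiceless stop immediately after the nasal /n/, so it voices to [b]. /p/ is a voiceless stop immediately after the nasal /n/, so it voices to [b]. /walikiabkenpenpu/ → walikiabkenbenbu.
Rule 2 (intervocalic spirantization): /k/ is a stop between vowels /i/ and /i/, so it spirantizes to the fricative [x]. /walikiabkenbenbu/ → walixiabkenbenbu.
Rule 3 (stop-cluster e-epenthesis): /b/ and /k/ form a stop–stop cluster, so [e] is inserted between them. /walixiabkenbenbu/ → walixiabekenbenbu.

walixiabekenbenbu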